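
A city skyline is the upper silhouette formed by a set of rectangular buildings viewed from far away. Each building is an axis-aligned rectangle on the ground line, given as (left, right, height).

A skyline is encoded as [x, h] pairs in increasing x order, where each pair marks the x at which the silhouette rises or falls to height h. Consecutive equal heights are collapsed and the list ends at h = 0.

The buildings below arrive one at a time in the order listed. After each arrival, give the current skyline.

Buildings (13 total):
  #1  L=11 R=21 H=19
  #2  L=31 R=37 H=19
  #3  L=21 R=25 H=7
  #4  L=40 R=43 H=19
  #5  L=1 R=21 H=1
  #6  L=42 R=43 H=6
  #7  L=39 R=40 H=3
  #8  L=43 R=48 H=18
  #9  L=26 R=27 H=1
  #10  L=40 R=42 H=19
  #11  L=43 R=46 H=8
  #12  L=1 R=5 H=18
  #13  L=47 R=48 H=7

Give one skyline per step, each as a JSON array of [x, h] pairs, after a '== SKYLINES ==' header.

== SKYLINES ==
[[11,19],[21,0]]
[[11,19],[21,0],[31,19],[37,0]]
[[11,19],[21,7],[25,0],[31,19],[37,0]]
[[11,19],[21,7],[25,0],[31,19],[37,0],[40,19],[43,0]]
[[1,1],[11,19],[21,7],[25,0],[31,19],[37,0],[40,19],[43,0]]
[[1,1],[11,19],[21,7],[25,0],[31,19],[37,0],[40,19],[43,0]]
[[1,1],[11,19],[21,7],[25,0],[31,19],[37,0],[39,3],[40,19],[43,0]]
[[1,1],[11,19],[21,7],[25,0],[31,19],[37,0],[39,3],[40,19],[43,18],[48,0]]
[[1,1],[11,19],[21,7],[25,0],[26,1],[27,0],[31,19],[37,0],[39,3],[40,19],[43,18],[48,0]]
[[1,1],[11,19],[21,7],[25,0],[26,1],[27,0],[31,19],[37,0],[39,3],[40,19],[43,18],[48,0]]
[[1,1],[11,19],[21,7],[25,0],[26,1],[27,0],[31,19],[37,0],[39,3],[40,19],[43,18],[48,0]]
[[1,18],[5,1],[11,19],[21,7],[25,0],[26,1],[27,0],[31,19],[37,0],[39,3],[40,19],[43,18],[48,0]]
[[1,18],[5,1],[11,19],[21,7],[25,0],[26,1],[27,0],[31,19],[37,0],[39,3],[40,19],[43,18],[48,0]]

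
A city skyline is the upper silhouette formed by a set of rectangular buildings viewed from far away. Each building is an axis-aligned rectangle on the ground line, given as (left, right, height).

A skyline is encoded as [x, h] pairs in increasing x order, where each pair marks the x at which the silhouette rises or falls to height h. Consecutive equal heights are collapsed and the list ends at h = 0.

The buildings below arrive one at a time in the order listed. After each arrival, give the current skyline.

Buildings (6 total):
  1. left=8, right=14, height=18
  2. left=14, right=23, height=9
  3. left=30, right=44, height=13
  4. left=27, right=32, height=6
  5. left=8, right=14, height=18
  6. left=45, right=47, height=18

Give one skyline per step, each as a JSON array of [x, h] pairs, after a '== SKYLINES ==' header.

== SKYLINES ==
[[8,18],[14,0]]
[[8,18],[14,9],[23,0]]
[[8,18],[14,9],[23,0],[30,13],[44,0]]
[[8,18],[14,9],[23,0],[27,6],[30,13],[44,0]]
[[8,18],[14,9],[23,0],[27,6],[30,13],[44,0]]
[[8,18],[14,9],[23,0],[27,6],[30,13],[44,0],[45,18],[47,0]]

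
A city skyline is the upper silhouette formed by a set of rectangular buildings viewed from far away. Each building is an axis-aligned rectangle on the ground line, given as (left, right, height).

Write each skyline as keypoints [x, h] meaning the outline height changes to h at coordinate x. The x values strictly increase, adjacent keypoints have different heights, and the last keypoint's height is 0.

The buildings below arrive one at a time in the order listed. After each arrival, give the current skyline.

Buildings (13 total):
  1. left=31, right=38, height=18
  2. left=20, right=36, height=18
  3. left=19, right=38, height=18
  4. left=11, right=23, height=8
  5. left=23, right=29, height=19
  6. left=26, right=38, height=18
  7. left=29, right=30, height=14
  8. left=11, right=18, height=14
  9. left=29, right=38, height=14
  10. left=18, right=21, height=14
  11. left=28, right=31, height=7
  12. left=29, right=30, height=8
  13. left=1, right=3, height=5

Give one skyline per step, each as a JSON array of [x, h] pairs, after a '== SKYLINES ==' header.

== SKYLINES ==
[[31,18],[38,0]]
[[20,18],[38,0]]
[[19,18],[38,0]]
[[11,8],[19,18],[38,0]]
[[11,8],[19,18],[23,19],[29,18],[38,0]]
[[11,8],[19,18],[23,19],[29,18],[38,0]]
[[11,8],[19,18],[23,19],[29,18],[38,0]]
[[11,14],[18,8],[19,18],[23,19],[29,18],[38,0]]
[[11,14],[18,8],[19,18],[23,19],[29,18],[38,0]]
[[11,14],[19,18],[23,19],[29,18],[38,0]]
[[11,14],[19,18],[23,19],[29,18],[38,0]]
[[11,14],[19,18],[23,19],[29,18],[38,0]]
[[1,5],[3,0],[11,14],[19,18],[23,19],[29,18],[38,0]]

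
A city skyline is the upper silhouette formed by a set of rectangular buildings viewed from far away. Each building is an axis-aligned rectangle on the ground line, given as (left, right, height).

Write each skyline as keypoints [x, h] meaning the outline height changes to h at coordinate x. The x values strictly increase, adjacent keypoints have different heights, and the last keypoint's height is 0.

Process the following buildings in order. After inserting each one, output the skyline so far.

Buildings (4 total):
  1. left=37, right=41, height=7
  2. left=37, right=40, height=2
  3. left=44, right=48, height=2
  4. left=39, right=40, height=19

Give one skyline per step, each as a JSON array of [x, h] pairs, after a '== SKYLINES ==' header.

== SKYLINES ==
[[37,7],[41,0]]
[[37,7],[41,0]]
[[37,7],[41,0],[44,2],[48,0]]
[[37,7],[39,19],[40,7],[41,0],[44,2],[48,0]]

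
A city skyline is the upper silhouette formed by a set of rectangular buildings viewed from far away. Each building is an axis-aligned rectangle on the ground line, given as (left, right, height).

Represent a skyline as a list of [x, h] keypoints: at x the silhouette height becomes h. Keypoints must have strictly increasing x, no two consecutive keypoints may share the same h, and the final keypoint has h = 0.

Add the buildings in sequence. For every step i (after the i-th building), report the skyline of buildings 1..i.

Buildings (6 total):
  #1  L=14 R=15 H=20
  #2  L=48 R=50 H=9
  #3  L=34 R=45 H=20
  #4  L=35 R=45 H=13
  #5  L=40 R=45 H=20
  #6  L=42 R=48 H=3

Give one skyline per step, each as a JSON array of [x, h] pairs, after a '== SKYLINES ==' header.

== SKYLINES ==
[[14,20],[15,0]]
[[14,20],[15,0],[48,9],[50,0]]
[[14,20],[15,0],[34,20],[45,0],[48,9],[50,0]]
[[14,20],[15,0],[34,20],[45,0],[48,9],[50,0]]
[[14,20],[15,0],[34,20],[45,0],[48,9],[50,0]]
[[14,20],[15,0],[34,20],[45,3],[48,9],[50,0]]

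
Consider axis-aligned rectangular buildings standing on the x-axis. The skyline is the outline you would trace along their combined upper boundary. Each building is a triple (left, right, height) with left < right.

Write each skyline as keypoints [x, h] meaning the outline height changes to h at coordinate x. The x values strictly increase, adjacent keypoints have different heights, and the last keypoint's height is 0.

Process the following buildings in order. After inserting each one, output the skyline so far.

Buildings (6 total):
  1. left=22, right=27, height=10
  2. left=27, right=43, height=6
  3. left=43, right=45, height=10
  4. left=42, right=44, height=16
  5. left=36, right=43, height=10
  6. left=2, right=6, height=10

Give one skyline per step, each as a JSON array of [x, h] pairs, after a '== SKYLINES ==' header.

== SKYLINES ==
[[22,10],[27,0]]
[[22,10],[27,6],[43,0]]
[[22,10],[27,6],[43,10],[45,0]]
[[22,10],[27,6],[42,16],[44,10],[45,0]]
[[22,10],[27,6],[36,10],[42,16],[44,10],[45,0]]
[[2,10],[6,0],[22,10],[27,6],[36,10],[42,16],[44,10],[45,0]]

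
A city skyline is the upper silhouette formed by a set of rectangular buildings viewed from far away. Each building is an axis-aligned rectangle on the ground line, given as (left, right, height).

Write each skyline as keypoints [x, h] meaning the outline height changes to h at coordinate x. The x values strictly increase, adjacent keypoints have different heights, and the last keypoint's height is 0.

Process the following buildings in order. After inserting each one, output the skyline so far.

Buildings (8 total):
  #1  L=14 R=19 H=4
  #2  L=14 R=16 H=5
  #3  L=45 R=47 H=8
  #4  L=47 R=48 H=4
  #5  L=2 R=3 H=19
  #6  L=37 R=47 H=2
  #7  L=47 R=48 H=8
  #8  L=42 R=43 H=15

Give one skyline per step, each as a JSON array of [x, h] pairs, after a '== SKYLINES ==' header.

== SKYLINES ==
[[14,4],[19,0]]
[[14,5],[16,4],[19,0]]
[[14,5],[16,4],[19,0],[45,8],[47,0]]
[[14,5],[16,4],[19,0],[45,8],[47,4],[48,0]]
[[2,19],[3,0],[14,5],[16,4],[19,0],[45,8],[47,4],[48,0]]
[[2,19],[3,0],[14,5],[16,4],[19,0],[37,2],[45,8],[47,4],[48,0]]
[[2,19],[3,0],[14,5],[16,4],[19,0],[37,2],[45,8],[48,0]]
[[2,19],[3,0],[14,5],[16,4],[19,0],[37,2],[42,15],[43,2],[45,8],[48,0]]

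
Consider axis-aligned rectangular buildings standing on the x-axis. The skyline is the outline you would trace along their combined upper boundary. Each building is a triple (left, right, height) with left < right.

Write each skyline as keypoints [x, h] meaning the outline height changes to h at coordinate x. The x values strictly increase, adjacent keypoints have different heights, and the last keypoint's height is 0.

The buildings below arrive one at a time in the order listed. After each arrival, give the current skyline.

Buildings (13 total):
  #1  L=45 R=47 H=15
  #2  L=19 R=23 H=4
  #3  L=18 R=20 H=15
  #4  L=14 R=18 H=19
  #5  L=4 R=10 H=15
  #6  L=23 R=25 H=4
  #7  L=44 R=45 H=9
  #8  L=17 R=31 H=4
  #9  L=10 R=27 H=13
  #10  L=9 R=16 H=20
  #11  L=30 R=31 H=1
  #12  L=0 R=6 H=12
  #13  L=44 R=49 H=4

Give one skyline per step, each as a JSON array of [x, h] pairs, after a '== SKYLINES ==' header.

== SKYLINES ==
[[45,15],[47,0]]
[[19,4],[23,0],[45,15],[47,0]]
[[18,15],[20,4],[23,0],[45,15],[47,0]]
[[14,19],[18,15],[20,4],[23,0],[45,15],[47,0]]
[[4,15],[10,0],[14,19],[18,15],[20,4],[23,0],[45,15],[47,0]]
[[4,15],[10,0],[14,19],[18,15],[20,4],[25,0],[45,15],[47,0]]
[[4,15],[10,0],[14,19],[18,15],[20,4],[25,0],[44,9],[45,15],[47,0]]
[[4,15],[10,0],[14,19],[18,15],[20,4],[31,0],[44,9],[45,15],[47,0]]
[[4,15],[10,13],[14,19],[18,15],[20,13],[27,4],[31,0],[44,9],[45,15],[47,0]]
[[4,15],[9,20],[16,19],[18,15],[20,13],[27,4],[31,0],[44,9],[45,15],[47,0]]
[[4,15],[9,20],[16,19],[18,15],[20,13],[27,4],[31,0],[44,9],[45,15],[47,0]]
[[0,12],[4,15],[9,20],[16,19],[18,15],[20,13],[27,4],[31,0],[44,9],[45,15],[47,0]]
[[0,12],[4,15],[9,20],[16,19],[18,15],[20,13],[27,4],[31,0],[44,9],[45,15],[47,4],[49,0]]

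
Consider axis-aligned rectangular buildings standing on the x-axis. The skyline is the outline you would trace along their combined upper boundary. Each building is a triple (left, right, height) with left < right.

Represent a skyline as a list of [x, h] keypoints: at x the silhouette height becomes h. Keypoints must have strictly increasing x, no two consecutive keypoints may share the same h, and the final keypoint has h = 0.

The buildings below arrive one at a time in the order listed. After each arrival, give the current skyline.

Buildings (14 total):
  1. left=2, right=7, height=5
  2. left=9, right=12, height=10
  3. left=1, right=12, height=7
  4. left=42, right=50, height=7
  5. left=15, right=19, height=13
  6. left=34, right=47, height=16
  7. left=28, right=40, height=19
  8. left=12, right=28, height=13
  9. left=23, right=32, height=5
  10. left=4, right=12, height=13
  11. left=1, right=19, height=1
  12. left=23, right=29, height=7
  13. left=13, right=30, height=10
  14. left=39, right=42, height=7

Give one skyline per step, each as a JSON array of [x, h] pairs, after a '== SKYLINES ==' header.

== SKYLINES ==
[[2,5],[7,0]]
[[2,5],[7,0],[9,10],[12,0]]
[[1,7],[9,10],[12,0]]
[[1,7],[9,10],[12,0],[42,7],[50,0]]
[[1,7],[9,10],[12,0],[15,13],[19,0],[42,7],[50,0]]
[[1,7],[9,10],[12,0],[15,13],[19,0],[34,16],[47,7],[50,0]]
[[1,7],[9,10],[12,0],[15,13],[19,0],[28,19],[40,16],[47,7],[50,0]]
[[1,7],[9,10],[12,13],[28,19],[40,16],[47,7],[50,0]]
[[1,7],[9,10],[12,13],[28,19],[40,16],[47,7],[50,0]]
[[1,7],[4,13],[28,19],[40,16],[47,7],[50,0]]
[[1,7],[4,13],[28,19],[40,16],[47,7],[50,0]]
[[1,7],[4,13],[28,19],[40,16],[47,7],[50,0]]
[[1,7],[4,13],[28,19],[40,16],[47,7],[50,0]]
[[1,7],[4,13],[28,19],[40,16],[47,7],[50,0]]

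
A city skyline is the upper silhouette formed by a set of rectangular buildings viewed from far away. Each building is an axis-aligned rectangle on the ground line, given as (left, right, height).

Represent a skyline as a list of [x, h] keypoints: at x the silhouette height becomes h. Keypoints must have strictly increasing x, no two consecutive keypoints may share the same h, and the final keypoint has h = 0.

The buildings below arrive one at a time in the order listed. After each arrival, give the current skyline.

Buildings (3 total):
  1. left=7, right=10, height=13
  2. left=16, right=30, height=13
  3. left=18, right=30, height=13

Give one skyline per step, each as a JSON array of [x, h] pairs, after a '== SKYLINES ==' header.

== SKYLINES ==
[[7,13],[10,0]]
[[7,13],[10,0],[16,13],[30,0]]
[[7,13],[10,0],[16,13],[30,0]]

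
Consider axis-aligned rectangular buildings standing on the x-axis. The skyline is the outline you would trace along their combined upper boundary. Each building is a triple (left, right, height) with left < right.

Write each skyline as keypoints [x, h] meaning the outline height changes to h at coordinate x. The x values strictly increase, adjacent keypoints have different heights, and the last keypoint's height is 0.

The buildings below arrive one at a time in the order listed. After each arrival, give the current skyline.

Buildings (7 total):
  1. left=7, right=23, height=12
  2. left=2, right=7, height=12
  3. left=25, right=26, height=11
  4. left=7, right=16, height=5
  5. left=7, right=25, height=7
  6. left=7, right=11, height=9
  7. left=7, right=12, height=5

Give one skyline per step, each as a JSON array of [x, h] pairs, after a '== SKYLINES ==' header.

== SKYLINES ==
[[7,12],[23,0]]
[[2,12],[23,0]]
[[2,12],[23,0],[25,11],[26,0]]
[[2,12],[23,0],[25,11],[26,0]]
[[2,12],[23,7],[25,11],[26,0]]
[[2,12],[23,7],[25,11],[26,0]]
[[2,12],[23,7],[25,11],[26,0]]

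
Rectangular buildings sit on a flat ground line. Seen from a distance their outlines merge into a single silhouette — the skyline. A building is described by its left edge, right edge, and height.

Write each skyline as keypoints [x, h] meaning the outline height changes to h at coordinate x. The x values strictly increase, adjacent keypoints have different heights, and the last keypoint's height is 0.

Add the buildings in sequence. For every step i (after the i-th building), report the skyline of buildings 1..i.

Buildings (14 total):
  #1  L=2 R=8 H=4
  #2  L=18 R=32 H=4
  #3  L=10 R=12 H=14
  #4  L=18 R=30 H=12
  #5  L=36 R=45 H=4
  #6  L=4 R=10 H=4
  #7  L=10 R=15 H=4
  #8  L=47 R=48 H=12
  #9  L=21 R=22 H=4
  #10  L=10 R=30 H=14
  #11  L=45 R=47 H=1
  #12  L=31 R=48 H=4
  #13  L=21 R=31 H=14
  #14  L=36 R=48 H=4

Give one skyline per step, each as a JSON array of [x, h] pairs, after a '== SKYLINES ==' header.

== SKYLINES ==
[[2,4],[8,0]]
[[2,4],[8,0],[18,4],[32,0]]
[[2,4],[8,0],[10,14],[12,0],[18,4],[32,0]]
[[2,4],[8,0],[10,14],[12,0],[18,12],[30,4],[32,0]]
[[2,4],[8,0],[10,14],[12,0],[18,12],[30,4],[32,0],[36,4],[45,0]]
[[2,4],[10,14],[12,0],[18,12],[30,4],[32,0],[36,4],[45,0]]
[[2,4],[10,14],[12,4],[15,0],[18,12],[30,4],[32,0],[36,4],[45,0]]
[[2,4],[10,14],[12,4],[15,0],[18,12],[30,4],[32,0],[36,4],[45,0],[47,12],[48,0]]
[[2,4],[10,14],[12,4],[15,0],[18,12],[30,4],[32,0],[36,4],[45,0],[47,12],[48,0]]
[[2,4],[10,14],[30,4],[32,0],[36,4],[45,0],[47,12],[48,0]]
[[2,4],[10,14],[30,4],[32,0],[36,4],[45,1],[47,12],[48,0]]
[[2,4],[10,14],[30,4],[47,12],[48,0]]
[[2,4],[10,14],[31,4],[47,12],[48,0]]
[[2,4],[10,14],[31,4],[47,12],[48,0]]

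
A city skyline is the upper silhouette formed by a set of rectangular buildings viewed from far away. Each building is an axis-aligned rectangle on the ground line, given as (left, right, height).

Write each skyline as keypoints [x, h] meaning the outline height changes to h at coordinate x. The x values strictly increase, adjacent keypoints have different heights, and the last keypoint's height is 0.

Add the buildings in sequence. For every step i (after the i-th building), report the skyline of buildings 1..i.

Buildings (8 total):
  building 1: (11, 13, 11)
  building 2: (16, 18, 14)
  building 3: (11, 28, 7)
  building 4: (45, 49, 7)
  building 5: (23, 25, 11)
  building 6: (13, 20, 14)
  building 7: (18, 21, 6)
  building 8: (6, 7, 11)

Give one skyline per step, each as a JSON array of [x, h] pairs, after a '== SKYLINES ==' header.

== SKYLINES ==
[[11,11],[13,0]]
[[11,11],[13,0],[16,14],[18,0]]
[[11,11],[13,7],[16,14],[18,7],[28,0]]
[[11,11],[13,7],[16,14],[18,7],[28,0],[45,7],[49,0]]
[[11,11],[13,7],[16,14],[18,7],[23,11],[25,7],[28,0],[45,7],[49,0]]
[[11,11],[13,14],[20,7],[23,11],[25,7],[28,0],[45,7],[49,0]]
[[11,11],[13,14],[20,7],[23,11],[25,7],[28,0],[45,7],[49,0]]
[[6,11],[7,0],[11,11],[13,14],[20,7],[23,11],[25,7],[28,0],[45,7],[49,0]]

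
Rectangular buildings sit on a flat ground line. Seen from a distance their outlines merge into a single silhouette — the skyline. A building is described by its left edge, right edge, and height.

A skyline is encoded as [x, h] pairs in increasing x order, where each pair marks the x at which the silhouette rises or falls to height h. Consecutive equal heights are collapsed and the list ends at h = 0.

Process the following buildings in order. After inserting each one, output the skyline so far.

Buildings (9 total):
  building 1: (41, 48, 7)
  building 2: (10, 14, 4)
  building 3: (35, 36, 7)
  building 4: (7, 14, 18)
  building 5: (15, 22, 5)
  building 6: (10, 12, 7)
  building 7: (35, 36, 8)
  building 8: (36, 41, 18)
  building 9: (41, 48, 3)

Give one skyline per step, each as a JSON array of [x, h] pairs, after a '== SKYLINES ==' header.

== SKYLINES ==
[[41,7],[48,0]]
[[10,4],[14,0],[41,7],[48,0]]
[[10,4],[14,0],[35,7],[36,0],[41,7],[48,0]]
[[7,18],[14,0],[35,7],[36,0],[41,7],[48,0]]
[[7,18],[14,0],[15,5],[22,0],[35,7],[36,0],[41,7],[48,0]]
[[7,18],[14,0],[15,5],[22,0],[35,7],[36,0],[41,7],[48,0]]
[[7,18],[14,0],[15,5],[22,0],[35,8],[36,0],[41,7],[48,0]]
[[7,18],[14,0],[15,5],[22,0],[35,8],[36,18],[41,7],[48,0]]
[[7,18],[14,0],[15,5],[22,0],[35,8],[36,18],[41,7],[48,0]]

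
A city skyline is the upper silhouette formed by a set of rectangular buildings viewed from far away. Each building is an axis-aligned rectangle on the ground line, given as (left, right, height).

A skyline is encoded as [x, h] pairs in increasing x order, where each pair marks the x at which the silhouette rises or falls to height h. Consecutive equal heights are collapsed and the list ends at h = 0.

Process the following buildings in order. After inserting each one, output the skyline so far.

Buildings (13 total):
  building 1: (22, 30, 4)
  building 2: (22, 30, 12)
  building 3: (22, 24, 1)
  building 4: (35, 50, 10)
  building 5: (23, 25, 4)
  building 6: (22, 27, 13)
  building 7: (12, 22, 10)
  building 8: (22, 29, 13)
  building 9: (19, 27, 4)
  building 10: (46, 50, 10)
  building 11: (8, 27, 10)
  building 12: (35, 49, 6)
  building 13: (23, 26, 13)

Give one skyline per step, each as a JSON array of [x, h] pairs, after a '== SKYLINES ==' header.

== SKYLINES ==
[[22,4],[30,0]]
[[22,12],[30,0]]
[[22,12],[30,0]]
[[22,12],[30,0],[35,10],[50,0]]
[[22,12],[30,0],[35,10],[50,0]]
[[22,13],[27,12],[30,0],[35,10],[50,0]]
[[12,10],[22,13],[27,12],[30,0],[35,10],[50,0]]
[[12,10],[22,13],[29,12],[30,0],[35,10],[50,0]]
[[12,10],[22,13],[29,12],[30,0],[35,10],[50,0]]
[[12,10],[22,13],[29,12],[30,0],[35,10],[50,0]]
[[8,10],[22,13],[29,12],[30,0],[35,10],[50,0]]
[[8,10],[22,13],[29,12],[30,0],[35,10],[50,0]]
[[8,10],[22,13],[29,12],[30,0],[35,10],[50,0]]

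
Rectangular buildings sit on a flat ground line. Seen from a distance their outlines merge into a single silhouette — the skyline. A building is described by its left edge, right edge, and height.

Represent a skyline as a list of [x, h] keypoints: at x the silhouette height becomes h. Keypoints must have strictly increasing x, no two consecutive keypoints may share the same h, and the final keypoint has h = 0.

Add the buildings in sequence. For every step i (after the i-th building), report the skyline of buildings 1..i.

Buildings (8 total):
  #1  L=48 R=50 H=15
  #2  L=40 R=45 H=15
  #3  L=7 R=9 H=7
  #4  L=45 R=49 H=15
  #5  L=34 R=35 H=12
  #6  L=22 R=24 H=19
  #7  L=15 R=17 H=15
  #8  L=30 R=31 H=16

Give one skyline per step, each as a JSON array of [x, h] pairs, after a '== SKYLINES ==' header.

== SKYLINES ==
[[48,15],[50,0]]
[[40,15],[45,0],[48,15],[50,0]]
[[7,7],[9,0],[40,15],[45,0],[48,15],[50,0]]
[[7,7],[9,0],[40,15],[50,0]]
[[7,7],[9,0],[34,12],[35,0],[40,15],[50,0]]
[[7,7],[9,0],[22,19],[24,0],[34,12],[35,0],[40,15],[50,0]]
[[7,7],[9,0],[15,15],[17,0],[22,19],[24,0],[34,12],[35,0],[40,15],[50,0]]
[[7,7],[9,0],[15,15],[17,0],[22,19],[24,0],[30,16],[31,0],[34,12],[35,0],[40,15],[50,0]]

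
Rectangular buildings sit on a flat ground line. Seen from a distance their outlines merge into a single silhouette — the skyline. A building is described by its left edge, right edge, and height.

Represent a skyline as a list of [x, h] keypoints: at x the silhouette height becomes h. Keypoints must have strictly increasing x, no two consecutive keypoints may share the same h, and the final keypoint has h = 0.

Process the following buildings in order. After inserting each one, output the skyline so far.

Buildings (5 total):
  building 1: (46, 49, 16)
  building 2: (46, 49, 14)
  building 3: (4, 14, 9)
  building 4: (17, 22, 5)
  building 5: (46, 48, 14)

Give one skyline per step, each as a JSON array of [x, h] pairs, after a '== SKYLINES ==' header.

== SKYLINES ==
[[46,16],[49,0]]
[[46,16],[49,0]]
[[4,9],[14,0],[46,16],[49,0]]
[[4,9],[14,0],[17,5],[22,0],[46,16],[49,0]]
[[4,9],[14,0],[17,5],[22,0],[46,16],[49,0]]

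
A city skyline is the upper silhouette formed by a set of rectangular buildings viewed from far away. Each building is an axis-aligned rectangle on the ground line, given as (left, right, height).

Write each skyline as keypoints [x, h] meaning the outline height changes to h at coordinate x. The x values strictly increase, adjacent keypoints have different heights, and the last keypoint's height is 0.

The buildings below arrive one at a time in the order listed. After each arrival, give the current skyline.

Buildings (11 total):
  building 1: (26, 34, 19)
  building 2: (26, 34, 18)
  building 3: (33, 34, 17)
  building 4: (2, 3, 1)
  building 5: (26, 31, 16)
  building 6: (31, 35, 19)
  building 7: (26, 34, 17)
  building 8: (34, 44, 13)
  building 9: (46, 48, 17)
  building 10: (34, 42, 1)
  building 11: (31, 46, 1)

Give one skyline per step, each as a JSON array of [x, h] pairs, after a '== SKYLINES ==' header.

== SKYLINES ==
[[26,19],[34,0]]
[[26,19],[34,0]]
[[26,19],[34,0]]
[[2,1],[3,0],[26,19],[34,0]]
[[2,1],[3,0],[26,19],[34,0]]
[[2,1],[3,0],[26,19],[35,0]]
[[2,1],[3,0],[26,19],[35,0]]
[[2,1],[3,0],[26,19],[35,13],[44,0]]
[[2,1],[3,0],[26,19],[35,13],[44,0],[46,17],[48,0]]
[[2,1],[3,0],[26,19],[35,13],[44,0],[46,17],[48,0]]
[[2,1],[3,0],[26,19],[35,13],[44,1],[46,17],[48,0]]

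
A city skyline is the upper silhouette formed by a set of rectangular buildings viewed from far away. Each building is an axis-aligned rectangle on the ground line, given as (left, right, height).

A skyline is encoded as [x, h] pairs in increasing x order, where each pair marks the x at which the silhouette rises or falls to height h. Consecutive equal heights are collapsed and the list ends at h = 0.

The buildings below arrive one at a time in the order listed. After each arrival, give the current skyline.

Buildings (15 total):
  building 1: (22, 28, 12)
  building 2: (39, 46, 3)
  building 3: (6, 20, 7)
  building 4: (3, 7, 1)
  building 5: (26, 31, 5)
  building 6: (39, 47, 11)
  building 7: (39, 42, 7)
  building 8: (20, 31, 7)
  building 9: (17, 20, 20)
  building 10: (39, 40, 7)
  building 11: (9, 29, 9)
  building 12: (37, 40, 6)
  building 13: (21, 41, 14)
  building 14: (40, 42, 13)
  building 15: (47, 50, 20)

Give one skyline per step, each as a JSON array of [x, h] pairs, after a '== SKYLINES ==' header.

== SKYLINES ==
[[22,12],[28,0]]
[[22,12],[28,0],[39,3],[46,0]]
[[6,7],[20,0],[22,12],[28,0],[39,3],[46,0]]
[[3,1],[6,7],[20,0],[22,12],[28,0],[39,3],[46,0]]
[[3,1],[6,7],[20,0],[22,12],[28,5],[31,0],[39,3],[46,0]]
[[3,1],[6,7],[20,0],[22,12],[28,5],[31,0],[39,11],[47,0]]
[[3,1],[6,7],[20,0],[22,12],[28,5],[31,0],[39,11],[47,0]]
[[3,1],[6,7],[22,12],[28,7],[31,0],[39,11],[47,0]]
[[3,1],[6,7],[17,20],[20,7],[22,12],[28,7],[31,0],[39,11],[47,0]]
[[3,1],[6,7],[17,20],[20,7],[22,12],[28,7],[31,0],[39,11],[47,0]]
[[3,1],[6,7],[9,9],[17,20],[20,9],[22,12],[28,9],[29,7],[31,0],[39,11],[47,0]]
[[3,1],[6,7],[9,9],[17,20],[20,9],[22,12],[28,9],[29,7],[31,0],[37,6],[39,11],[47,0]]
[[3,1],[6,7],[9,9],[17,20],[20,9],[21,14],[41,11],[47,0]]
[[3,1],[6,7],[9,9],[17,20],[20,9],[21,14],[41,13],[42,11],[47,0]]
[[3,1],[6,7],[9,9],[17,20],[20,9],[21,14],[41,13],[42,11],[47,20],[50,0]]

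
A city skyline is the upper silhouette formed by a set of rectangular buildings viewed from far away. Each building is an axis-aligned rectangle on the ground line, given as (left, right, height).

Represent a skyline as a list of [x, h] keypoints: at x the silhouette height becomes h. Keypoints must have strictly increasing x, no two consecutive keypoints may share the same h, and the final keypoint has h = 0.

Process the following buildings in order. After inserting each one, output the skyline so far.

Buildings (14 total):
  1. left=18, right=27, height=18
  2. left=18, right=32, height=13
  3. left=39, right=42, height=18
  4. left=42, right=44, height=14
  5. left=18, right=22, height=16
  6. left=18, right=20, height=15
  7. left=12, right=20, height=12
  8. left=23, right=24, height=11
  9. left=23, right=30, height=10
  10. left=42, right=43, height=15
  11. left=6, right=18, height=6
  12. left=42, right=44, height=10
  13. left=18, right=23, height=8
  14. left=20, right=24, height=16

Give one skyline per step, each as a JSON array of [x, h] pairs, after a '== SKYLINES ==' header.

== SKYLINES ==
[[18,18],[27,0]]
[[18,18],[27,13],[32,0]]
[[18,18],[27,13],[32,0],[39,18],[42,0]]
[[18,18],[27,13],[32,0],[39,18],[42,14],[44,0]]
[[18,18],[27,13],[32,0],[39,18],[42,14],[44,0]]
[[18,18],[27,13],[32,0],[39,18],[42,14],[44,0]]
[[12,12],[18,18],[27,13],[32,0],[39,18],[42,14],[44,0]]
[[12,12],[18,18],[27,13],[32,0],[39,18],[42,14],[44,0]]
[[12,12],[18,18],[27,13],[32,0],[39,18],[42,14],[44,0]]
[[12,12],[18,18],[27,13],[32,0],[39,18],[42,15],[43,14],[44,0]]
[[6,6],[12,12],[18,18],[27,13],[32,0],[39,18],[42,15],[43,14],[44,0]]
[[6,6],[12,12],[18,18],[27,13],[32,0],[39,18],[42,15],[43,14],[44,0]]
[[6,6],[12,12],[18,18],[27,13],[32,0],[39,18],[42,15],[43,14],[44,0]]
[[6,6],[12,12],[18,18],[27,13],[32,0],[39,18],[42,15],[43,14],[44,0]]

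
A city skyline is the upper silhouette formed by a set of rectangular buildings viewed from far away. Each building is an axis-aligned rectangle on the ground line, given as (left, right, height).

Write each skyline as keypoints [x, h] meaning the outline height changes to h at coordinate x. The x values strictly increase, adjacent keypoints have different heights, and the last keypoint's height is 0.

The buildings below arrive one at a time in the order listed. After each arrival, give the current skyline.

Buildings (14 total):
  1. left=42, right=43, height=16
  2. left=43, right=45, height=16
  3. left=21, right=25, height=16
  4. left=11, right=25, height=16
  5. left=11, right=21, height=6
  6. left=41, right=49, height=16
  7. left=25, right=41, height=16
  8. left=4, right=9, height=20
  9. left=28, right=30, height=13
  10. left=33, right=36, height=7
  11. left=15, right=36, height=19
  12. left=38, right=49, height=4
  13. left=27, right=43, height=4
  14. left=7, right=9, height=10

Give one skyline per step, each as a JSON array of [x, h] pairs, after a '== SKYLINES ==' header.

== SKYLINES ==
[[42,16],[43,0]]
[[42,16],[45,0]]
[[21,16],[25,0],[42,16],[45,0]]
[[11,16],[25,0],[42,16],[45,0]]
[[11,16],[25,0],[42,16],[45,0]]
[[11,16],[25,0],[41,16],[49,0]]
[[11,16],[49,0]]
[[4,20],[9,0],[11,16],[49,0]]
[[4,20],[9,0],[11,16],[49,0]]
[[4,20],[9,0],[11,16],[49,0]]
[[4,20],[9,0],[11,16],[15,19],[36,16],[49,0]]
[[4,20],[9,0],[11,16],[15,19],[36,16],[49,0]]
[[4,20],[9,0],[11,16],[15,19],[36,16],[49,0]]
[[4,20],[9,0],[11,16],[15,19],[36,16],[49,0]]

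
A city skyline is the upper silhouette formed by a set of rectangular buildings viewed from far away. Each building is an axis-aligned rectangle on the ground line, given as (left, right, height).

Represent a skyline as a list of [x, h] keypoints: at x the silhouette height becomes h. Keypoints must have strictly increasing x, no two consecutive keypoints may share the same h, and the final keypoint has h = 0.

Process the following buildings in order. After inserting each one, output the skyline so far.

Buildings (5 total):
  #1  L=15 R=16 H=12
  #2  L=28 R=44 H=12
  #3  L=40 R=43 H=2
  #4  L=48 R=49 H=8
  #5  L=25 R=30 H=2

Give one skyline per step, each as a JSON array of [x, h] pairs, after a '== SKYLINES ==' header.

== SKYLINES ==
[[15,12],[16,0]]
[[15,12],[16,0],[28,12],[44,0]]
[[15,12],[16,0],[28,12],[44,0]]
[[15,12],[16,0],[28,12],[44,0],[48,8],[49,0]]
[[15,12],[16,0],[25,2],[28,12],[44,0],[48,8],[49,0]]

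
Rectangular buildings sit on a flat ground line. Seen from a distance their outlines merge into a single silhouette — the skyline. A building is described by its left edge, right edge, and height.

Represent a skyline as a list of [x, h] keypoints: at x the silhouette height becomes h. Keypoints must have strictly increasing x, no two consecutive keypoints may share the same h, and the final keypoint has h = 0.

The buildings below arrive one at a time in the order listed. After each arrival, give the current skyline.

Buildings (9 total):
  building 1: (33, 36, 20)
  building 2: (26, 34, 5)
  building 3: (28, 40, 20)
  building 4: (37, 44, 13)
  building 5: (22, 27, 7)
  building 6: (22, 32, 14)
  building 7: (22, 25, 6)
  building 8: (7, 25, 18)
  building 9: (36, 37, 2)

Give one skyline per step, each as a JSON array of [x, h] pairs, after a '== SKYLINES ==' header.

== SKYLINES ==
[[33,20],[36,0]]
[[26,5],[33,20],[36,0]]
[[26,5],[28,20],[40,0]]
[[26,5],[28,20],[40,13],[44,0]]
[[22,7],[27,5],[28,20],[40,13],[44,0]]
[[22,14],[28,20],[40,13],[44,0]]
[[22,14],[28,20],[40,13],[44,0]]
[[7,18],[25,14],[28,20],[40,13],[44,0]]
[[7,18],[25,14],[28,20],[40,13],[44,0]]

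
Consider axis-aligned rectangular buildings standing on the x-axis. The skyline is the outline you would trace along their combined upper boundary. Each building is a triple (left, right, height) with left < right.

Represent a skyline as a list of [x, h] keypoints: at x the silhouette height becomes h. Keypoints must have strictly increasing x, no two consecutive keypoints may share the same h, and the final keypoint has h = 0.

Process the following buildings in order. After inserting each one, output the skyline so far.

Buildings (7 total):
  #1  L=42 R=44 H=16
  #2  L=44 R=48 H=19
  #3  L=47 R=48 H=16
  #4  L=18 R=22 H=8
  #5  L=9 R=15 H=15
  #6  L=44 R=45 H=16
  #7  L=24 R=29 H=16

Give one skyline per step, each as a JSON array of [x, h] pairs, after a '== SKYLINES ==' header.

== SKYLINES ==
[[42,16],[44,0]]
[[42,16],[44,19],[48,0]]
[[42,16],[44,19],[48,0]]
[[18,8],[22,0],[42,16],[44,19],[48,0]]
[[9,15],[15,0],[18,8],[22,0],[42,16],[44,19],[48,0]]
[[9,15],[15,0],[18,8],[22,0],[42,16],[44,19],[48,0]]
[[9,15],[15,0],[18,8],[22,0],[24,16],[29,0],[42,16],[44,19],[48,0]]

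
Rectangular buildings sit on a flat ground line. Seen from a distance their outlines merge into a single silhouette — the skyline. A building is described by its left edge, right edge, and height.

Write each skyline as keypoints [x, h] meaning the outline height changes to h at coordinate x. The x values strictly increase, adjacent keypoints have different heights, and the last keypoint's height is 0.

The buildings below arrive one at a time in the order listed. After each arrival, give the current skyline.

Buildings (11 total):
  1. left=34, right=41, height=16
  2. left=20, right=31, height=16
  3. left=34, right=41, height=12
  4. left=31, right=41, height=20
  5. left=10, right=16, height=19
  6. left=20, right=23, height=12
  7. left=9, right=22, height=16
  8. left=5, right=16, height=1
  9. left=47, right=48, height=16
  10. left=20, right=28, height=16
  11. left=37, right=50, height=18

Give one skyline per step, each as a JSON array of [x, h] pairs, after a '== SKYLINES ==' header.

== SKYLINES ==
[[34,16],[41,0]]
[[20,16],[31,0],[34,16],[41,0]]
[[20,16],[31,0],[34,16],[41,0]]
[[20,16],[31,20],[41,0]]
[[10,19],[16,0],[20,16],[31,20],[41,0]]
[[10,19],[16,0],[20,16],[31,20],[41,0]]
[[9,16],[10,19],[16,16],[31,20],[41,0]]
[[5,1],[9,16],[10,19],[16,16],[31,20],[41,0]]
[[5,1],[9,16],[10,19],[16,16],[31,20],[41,0],[47,16],[48,0]]
[[5,1],[9,16],[10,19],[16,16],[31,20],[41,0],[47,16],[48,0]]
[[5,1],[9,16],[10,19],[16,16],[31,20],[41,18],[50,0]]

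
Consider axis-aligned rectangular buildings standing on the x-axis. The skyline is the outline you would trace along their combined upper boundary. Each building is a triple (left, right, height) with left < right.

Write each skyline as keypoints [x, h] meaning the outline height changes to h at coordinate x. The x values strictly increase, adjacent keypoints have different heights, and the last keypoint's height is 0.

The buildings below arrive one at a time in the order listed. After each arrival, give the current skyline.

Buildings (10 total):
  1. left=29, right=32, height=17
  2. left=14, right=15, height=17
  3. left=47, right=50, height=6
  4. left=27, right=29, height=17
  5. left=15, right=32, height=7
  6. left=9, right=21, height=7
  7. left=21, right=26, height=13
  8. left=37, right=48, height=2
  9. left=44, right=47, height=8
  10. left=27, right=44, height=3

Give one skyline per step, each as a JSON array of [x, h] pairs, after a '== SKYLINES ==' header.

== SKYLINES ==
[[29,17],[32,0]]
[[14,17],[15,0],[29,17],[32,0]]
[[14,17],[15,0],[29,17],[32,0],[47,6],[50,0]]
[[14,17],[15,0],[27,17],[32,0],[47,6],[50,0]]
[[14,17],[15,7],[27,17],[32,0],[47,6],[50,0]]
[[9,7],[14,17],[15,7],[27,17],[32,0],[47,6],[50,0]]
[[9,7],[14,17],[15,7],[21,13],[26,7],[27,17],[32,0],[47,6],[50,0]]
[[9,7],[14,17],[15,7],[21,13],[26,7],[27,17],[32,0],[37,2],[47,6],[50,0]]
[[9,7],[14,17],[15,7],[21,13],[26,7],[27,17],[32,0],[37,2],[44,8],[47,6],[50,0]]
[[9,7],[14,17],[15,7],[21,13],[26,7],[27,17],[32,3],[44,8],[47,6],[50,0]]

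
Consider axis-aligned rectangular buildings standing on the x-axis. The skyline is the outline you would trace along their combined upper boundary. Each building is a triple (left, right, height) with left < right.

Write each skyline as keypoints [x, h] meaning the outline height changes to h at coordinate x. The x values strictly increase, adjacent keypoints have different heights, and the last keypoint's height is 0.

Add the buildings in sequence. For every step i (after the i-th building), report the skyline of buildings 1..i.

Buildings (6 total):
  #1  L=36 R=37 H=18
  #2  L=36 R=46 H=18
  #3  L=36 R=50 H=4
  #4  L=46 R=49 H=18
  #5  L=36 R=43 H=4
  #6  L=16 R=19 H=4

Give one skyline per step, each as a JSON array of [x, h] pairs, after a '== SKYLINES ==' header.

== SKYLINES ==
[[36,18],[37,0]]
[[36,18],[46,0]]
[[36,18],[46,4],[50,0]]
[[36,18],[49,4],[50,0]]
[[36,18],[49,4],[50,0]]
[[16,4],[19,0],[36,18],[49,4],[50,0]]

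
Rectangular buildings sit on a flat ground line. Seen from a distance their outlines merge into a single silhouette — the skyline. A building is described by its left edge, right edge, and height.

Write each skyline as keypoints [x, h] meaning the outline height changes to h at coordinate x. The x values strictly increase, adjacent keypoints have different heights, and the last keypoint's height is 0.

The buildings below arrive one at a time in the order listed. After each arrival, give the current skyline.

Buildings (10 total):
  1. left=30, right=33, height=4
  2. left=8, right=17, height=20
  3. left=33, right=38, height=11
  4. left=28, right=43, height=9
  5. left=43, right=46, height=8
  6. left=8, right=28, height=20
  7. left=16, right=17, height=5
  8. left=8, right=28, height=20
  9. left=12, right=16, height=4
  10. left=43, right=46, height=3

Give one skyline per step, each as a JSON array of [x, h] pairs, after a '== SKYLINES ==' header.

== SKYLINES ==
[[30,4],[33,0]]
[[8,20],[17,0],[30,4],[33,0]]
[[8,20],[17,0],[30,4],[33,11],[38,0]]
[[8,20],[17,0],[28,9],[33,11],[38,9],[43,0]]
[[8,20],[17,0],[28,9],[33,11],[38,9],[43,8],[46,0]]
[[8,20],[28,9],[33,11],[38,9],[43,8],[46,0]]
[[8,20],[28,9],[33,11],[38,9],[43,8],[46,0]]
[[8,20],[28,9],[33,11],[38,9],[43,8],[46,0]]
[[8,20],[28,9],[33,11],[38,9],[43,8],[46,0]]
[[8,20],[28,9],[33,11],[38,9],[43,8],[46,0]]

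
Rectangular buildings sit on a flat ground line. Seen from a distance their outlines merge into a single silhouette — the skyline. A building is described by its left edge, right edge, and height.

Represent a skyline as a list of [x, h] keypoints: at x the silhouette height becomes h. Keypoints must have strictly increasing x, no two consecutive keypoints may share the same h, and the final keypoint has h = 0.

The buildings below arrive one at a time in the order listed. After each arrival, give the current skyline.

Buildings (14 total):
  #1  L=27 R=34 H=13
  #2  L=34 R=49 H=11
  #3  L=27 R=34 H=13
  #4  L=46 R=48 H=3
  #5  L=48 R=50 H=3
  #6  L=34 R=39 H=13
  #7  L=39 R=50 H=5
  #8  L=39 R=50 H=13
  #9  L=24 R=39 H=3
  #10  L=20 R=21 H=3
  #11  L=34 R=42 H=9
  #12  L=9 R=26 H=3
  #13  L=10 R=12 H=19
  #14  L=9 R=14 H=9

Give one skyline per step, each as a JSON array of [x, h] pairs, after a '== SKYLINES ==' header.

== SKYLINES ==
[[27,13],[34,0]]
[[27,13],[34,11],[49,0]]
[[27,13],[34,11],[49,0]]
[[27,13],[34,11],[49,0]]
[[27,13],[34,11],[49,3],[50,0]]
[[27,13],[39,11],[49,3],[50,0]]
[[27,13],[39,11],[49,5],[50,0]]
[[27,13],[50,0]]
[[24,3],[27,13],[50,0]]
[[20,3],[21,0],[24,3],[27,13],[50,0]]
[[20,3],[21,0],[24,3],[27,13],[50,0]]
[[9,3],[27,13],[50,0]]
[[9,3],[10,19],[12,3],[27,13],[50,0]]
[[9,9],[10,19],[12,9],[14,3],[27,13],[50,0]]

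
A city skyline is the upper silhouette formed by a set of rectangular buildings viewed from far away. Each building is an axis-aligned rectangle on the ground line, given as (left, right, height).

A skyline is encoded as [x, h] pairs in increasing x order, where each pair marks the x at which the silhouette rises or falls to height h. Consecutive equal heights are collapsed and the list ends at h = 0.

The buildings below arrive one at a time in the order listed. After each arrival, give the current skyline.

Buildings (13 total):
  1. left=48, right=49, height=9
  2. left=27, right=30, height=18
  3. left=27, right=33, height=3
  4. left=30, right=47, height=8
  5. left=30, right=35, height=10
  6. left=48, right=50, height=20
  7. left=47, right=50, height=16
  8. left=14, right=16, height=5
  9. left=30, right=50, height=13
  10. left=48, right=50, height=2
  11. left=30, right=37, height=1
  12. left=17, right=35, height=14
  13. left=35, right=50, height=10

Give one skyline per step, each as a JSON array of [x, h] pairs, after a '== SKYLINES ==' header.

== SKYLINES ==
[[48,9],[49,0]]
[[27,18],[30,0],[48,9],[49,0]]
[[27,18],[30,3],[33,0],[48,9],[49,0]]
[[27,18],[30,8],[47,0],[48,9],[49,0]]
[[27,18],[30,10],[35,8],[47,0],[48,9],[49,0]]
[[27,18],[30,10],[35,8],[47,0],[48,20],[50,0]]
[[27,18],[30,10],[35,8],[47,16],[48,20],[50,0]]
[[14,5],[16,0],[27,18],[30,10],[35,8],[47,16],[48,20],[50,0]]
[[14,5],[16,0],[27,18],[30,13],[47,16],[48,20],[50,0]]
[[14,5],[16,0],[27,18],[30,13],[47,16],[48,20],[50,0]]
[[14,5],[16,0],[27,18],[30,13],[47,16],[48,20],[50,0]]
[[14,5],[16,0],[17,14],[27,18],[30,14],[35,13],[47,16],[48,20],[50,0]]
[[14,5],[16,0],[17,14],[27,18],[30,14],[35,13],[47,16],[48,20],[50,0]]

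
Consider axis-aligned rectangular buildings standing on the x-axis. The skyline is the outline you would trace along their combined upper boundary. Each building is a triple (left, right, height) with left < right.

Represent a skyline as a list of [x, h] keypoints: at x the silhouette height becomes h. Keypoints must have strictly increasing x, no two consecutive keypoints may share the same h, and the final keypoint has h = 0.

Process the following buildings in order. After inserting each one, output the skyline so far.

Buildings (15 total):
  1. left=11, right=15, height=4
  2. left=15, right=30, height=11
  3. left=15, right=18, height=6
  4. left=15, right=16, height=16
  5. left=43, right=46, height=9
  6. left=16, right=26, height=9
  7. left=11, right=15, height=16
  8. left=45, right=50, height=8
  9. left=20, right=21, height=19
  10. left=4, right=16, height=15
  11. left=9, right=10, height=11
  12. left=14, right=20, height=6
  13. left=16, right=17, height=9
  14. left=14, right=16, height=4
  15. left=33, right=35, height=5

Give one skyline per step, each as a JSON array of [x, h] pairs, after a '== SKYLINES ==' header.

== SKYLINES ==
[[11,4],[15,0]]
[[11,4],[15,11],[30,0]]
[[11,4],[15,11],[30,0]]
[[11,4],[15,16],[16,11],[30,0]]
[[11,4],[15,16],[16,11],[30,0],[43,9],[46,0]]
[[11,4],[15,16],[16,11],[30,0],[43,9],[46,0]]
[[11,16],[16,11],[30,0],[43,9],[46,0]]
[[11,16],[16,11],[30,0],[43,9],[46,8],[50,0]]
[[11,16],[16,11],[20,19],[21,11],[30,0],[43,9],[46,8],[50,0]]
[[4,15],[11,16],[16,11],[20,19],[21,11],[30,0],[43,9],[46,8],[50,0]]
[[4,15],[11,16],[16,11],[20,19],[21,11],[30,0],[43,9],[46,8],[50,0]]
[[4,15],[11,16],[16,11],[20,19],[21,11],[30,0],[43,9],[46,8],[50,0]]
[[4,15],[11,16],[16,11],[20,19],[21,11],[30,0],[43,9],[46,8],[50,0]]
[[4,15],[11,16],[16,11],[20,19],[21,11],[30,0],[43,9],[46,8],[50,0]]
[[4,15],[11,16],[16,11],[20,19],[21,11],[30,0],[33,5],[35,0],[43,9],[46,8],[50,0]]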